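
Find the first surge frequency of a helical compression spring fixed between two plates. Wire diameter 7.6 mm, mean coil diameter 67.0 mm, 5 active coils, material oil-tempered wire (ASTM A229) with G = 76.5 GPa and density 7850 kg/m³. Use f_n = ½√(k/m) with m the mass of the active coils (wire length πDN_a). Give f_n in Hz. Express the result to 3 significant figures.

119 Hz

k = Gd⁴/(8D³N_a) = (76.5×10³)(7.6⁴)/(8·67.0³·5) = 21.214 N/mm = 21214 N/m
Wire length L = πDN_a = π·67.0·5 = 1052.4 mm
m = ρ·(πd²/4)·L = 7850 × 45.365×10⁻⁶ m² × 1.0524 m = 0.37478 kg
f_n = ½√(k/m) = 0.5·√(21214/0.37478) = 0.5·√(56604) = 118.96 Hz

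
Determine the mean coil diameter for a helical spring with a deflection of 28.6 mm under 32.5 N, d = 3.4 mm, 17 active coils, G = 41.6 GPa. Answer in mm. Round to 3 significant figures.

Required rate k = F/δ = 32.5/28.6 = 1.1364 N/mm
D = (Gd⁴/(8N_a·k))^(1/3) = (41.6×10³·3.4⁴/(8·17·1.1364))^(1/3)
  = (35971)^(1/3) = 33.0104 mm

33.0 mm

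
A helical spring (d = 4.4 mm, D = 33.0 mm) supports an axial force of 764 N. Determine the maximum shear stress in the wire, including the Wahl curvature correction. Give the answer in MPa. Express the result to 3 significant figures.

902 MPa

Spring index C = D/d = 33.0/4.4 = 7.5000
K_W = (4C−1)/(4C−4) + 0.615/C = 29.000/26.000 + 0.0820 = 1.1974
τ₀ = 8FD/(πd³) = 8·764·33.0/(π·4.4³) = 201696/267.61 = 753.68 MPa
τ_max = K·τ₀ = 1.1974 × 753.68 = 902.45 MPa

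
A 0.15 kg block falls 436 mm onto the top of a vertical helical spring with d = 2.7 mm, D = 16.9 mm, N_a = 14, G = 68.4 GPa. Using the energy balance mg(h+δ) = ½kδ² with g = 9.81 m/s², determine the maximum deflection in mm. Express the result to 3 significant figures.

k = Gd⁴/(8D³N_a) = (68.4×10³)(2.7⁴)/(8·16.9³·14) = 6.7241 N/mm
W = mg = 0.15 × 9.81 = 1.4715 N
½kδ² − Wδ − Wh = 0 → δ = (W + √(W² + 2kWh))/k
δ = (1.4715 + √(2.1653 + 8627.99))/6.7241 = (1.4715 + 92.899)/6.7241 = 14.035 mm

14.0 mm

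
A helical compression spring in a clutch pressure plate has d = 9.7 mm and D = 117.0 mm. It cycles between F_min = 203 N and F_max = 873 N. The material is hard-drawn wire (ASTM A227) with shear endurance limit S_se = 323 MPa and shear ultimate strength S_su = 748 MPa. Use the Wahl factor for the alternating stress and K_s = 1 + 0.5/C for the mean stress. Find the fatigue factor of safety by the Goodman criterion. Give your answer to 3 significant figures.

1.60

C = D/d = 117.0/9.7 = 12.0619; K_W = (4C−1)/(4C−4)+0.615/C = 1.1188; K_s = 1+0.5/C = 1.0415
F_a = (F_max−F_min)/2 = 335 N; F_m = (F_max+F_min)/2 = 538 N
τ_a = K_W·8F_aD/(πd³) = 1.1188 × 109.36 = 122.35 MPa
τ_m = K_s·8F_mD/(πd³) = 1.0415 × 175.63 = 182.91 MPa
Goodman: 1/n_f = τ_a/S_se + τ_m/S_su = 122.35/323 + 182.91/748 = 0.37879 + 0.24453 = 0.62332
n_f = 1/0.62332 = 1.604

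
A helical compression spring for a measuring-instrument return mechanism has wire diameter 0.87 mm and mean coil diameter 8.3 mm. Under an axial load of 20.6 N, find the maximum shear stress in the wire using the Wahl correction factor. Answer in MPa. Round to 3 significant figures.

Spring index C = D/d = 8.3/0.87 = 9.5402
K_W = (4C−1)/(4C−4) + 0.615/C = 37.161/34.161 + 0.0645 = 1.1523
τ₀ = 8FD/(πd³) = 8·20.6·8.3/(π·0.87³) = 1367.84/2.0687 = 661.19 MPa
τ_max = K·τ₀ = 1.1523 × 661.19 = 761.88 MPa

762 MPa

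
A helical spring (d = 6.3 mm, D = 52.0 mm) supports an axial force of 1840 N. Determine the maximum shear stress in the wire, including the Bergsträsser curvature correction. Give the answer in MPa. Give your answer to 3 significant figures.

Spring index C = D/d = 52.0/6.3 = 8.2540
K_B = (4C+2)/(4C−3) = 35.016/30.016 = 1.1666
τ₀ = 8FD/(πd³) = 8·1840·52.0/(π·6.3³) = 765440/785.55 = 974.41 MPa
τ_max = K·τ₀ = 1.1666 × 974.41 = 1136.7 MPa

1140 MPa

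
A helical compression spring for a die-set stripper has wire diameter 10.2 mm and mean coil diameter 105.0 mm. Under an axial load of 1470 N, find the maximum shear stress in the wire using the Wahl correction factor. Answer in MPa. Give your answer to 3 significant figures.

422 MPa

Spring index C = D/d = 105.0/10.2 = 10.2941
K_W = (4C−1)/(4C−4) + 0.615/C = 40.176/37.176 + 0.0597 = 1.1404
τ₀ = 8FD/(πd³) = 8·1470·105.0/(π·10.2³) = 1.2348e+06/3333.9 = 370.38 MPa
τ_max = K·τ₀ = 1.1404 × 370.38 = 422.39 MPa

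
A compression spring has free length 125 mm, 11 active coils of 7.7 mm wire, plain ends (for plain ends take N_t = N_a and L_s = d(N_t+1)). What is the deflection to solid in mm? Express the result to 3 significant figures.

32.6 mm

N_t = 11; L_s = 7.7·12 = 92.4 mm
δ_solid = L₀ − L_s = 125 − 92.4 = 32.6 mm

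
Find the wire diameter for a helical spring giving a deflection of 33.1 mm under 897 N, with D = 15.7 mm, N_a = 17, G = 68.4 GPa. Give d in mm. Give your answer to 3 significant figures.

Required rate k = F/δ = 897/33.1 = 27.1 N/mm
d = (8D³N_a·k / G)^(1/4) = (8·15.7³·17·27.1 / (68.4×10³))^0.25
  = (208.52)^0.25 = 3.8000 mm

3.80 mm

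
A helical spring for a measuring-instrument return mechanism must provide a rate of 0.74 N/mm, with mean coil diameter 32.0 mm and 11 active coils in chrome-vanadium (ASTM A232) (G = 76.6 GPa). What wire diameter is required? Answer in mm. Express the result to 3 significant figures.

2.30 mm

d = (8D³N_a·k / G)^(1/4) = (8·32.0³·11·0.74 / (76.6×10³))^0.25
  = (27.857)^0.25 = 2.2974 mm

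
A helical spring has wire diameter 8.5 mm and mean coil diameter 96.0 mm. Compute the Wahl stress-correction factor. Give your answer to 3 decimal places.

1.127

C = D/d = 96.0/8.5 = 11.2941
K_W = (4C−1)/(4C−4) + 0.615/C = 44.176/41.176 + 0.0545 = 1.1273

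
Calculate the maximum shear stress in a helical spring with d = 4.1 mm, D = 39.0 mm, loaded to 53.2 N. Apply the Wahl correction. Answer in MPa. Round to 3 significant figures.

88.4 MPa

Spring index C = D/d = 39.0/4.1 = 9.5122
K_W = (4C−1)/(4C−4) + 0.615/C = 37.049/34.049 + 0.0647 = 1.1528
τ₀ = 8FD/(πd³) = 8·53.2·39.0/(π·4.1³) = 16598.4/216.52 = 76.659 MPa
τ_max = K·τ₀ = 1.1528 × 76.659 = 88.37 MPa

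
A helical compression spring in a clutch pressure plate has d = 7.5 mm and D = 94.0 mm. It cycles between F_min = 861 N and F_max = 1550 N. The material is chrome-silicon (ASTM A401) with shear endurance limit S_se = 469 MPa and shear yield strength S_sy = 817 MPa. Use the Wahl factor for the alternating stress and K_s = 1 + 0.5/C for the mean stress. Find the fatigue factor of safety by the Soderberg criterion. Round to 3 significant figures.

0.749

C = D/d = 94.0/7.5 = 12.5333; K_W = (4C−1)/(4C−4)+0.615/C = 1.1141; K_s = 1+0.5/C = 1.0399
F_a = (F_max−F_min)/2 = 344.5 N; F_m = (F_max+F_min)/2 = 1205.5 N
τ_a = K_W·8F_aD/(πd³) = 1.1141 × 195.47 = 217.77 MPa
τ_m = K_s·8F_mD/(πd³) = 1.0399 × 683.99 = 711.28 MPa
Soderberg: 1/n_f = τ_a/S_se + τ_m/S_sy = 217.77/469 + 711.28/817 = 0.46433 + 0.87060 = 1.3349
n_f = 1/1.3349 = 0.7491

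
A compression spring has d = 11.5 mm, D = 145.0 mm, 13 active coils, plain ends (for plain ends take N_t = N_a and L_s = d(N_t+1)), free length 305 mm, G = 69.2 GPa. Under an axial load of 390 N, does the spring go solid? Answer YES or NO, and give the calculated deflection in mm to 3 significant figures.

k = Gd⁴/(8D³N_a) = (69.2×10³)(11.5⁴)/(8·145.0³·13) = 3.8173 N/mm
N_t = 13; L_s = 11.5·14 = 161 mm; δ_solid = L₀ − L_s = 305 − 161 = 144 mm
δ = F/k = 390/3.8173 = 102.17 mm
δ < δ_solid → spring does not go solid

NO, δ = 102 mm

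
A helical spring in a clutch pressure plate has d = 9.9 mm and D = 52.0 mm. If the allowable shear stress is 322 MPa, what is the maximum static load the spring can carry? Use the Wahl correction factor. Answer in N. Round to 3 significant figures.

C = D/d = 52.0/9.9 = 5.2525
K_W = (4C−1)/(4C−4) + 0.615/C = 20.010/17.010 + 0.1171 = 1.2935
τ_max = K·8FD/(πd³) → F_max = τ_allow·πd³/(8DK)
F_max = 322·π·9.9³/(8·52.0·1.2935) = 9.8155e+05/538.08 = 1824.2 N

1820 N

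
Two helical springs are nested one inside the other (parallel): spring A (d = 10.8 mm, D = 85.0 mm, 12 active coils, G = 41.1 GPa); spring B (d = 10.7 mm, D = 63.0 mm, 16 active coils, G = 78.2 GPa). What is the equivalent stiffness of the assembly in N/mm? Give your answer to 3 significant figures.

k_A = Gd⁴/(8D³N_a) = (41.1×10³)(10.8⁴)/(8·85.0³·12) = 9.4844 N/mm
k_B = Gd⁴/(8D³N_a) = (78.2×10³)(10.7⁴)/(8·63.0³·16) = 32.027 N/mm
Parallel: k_eq = 9.4844 + 32.027 = 41.511 N/mm

41.5 N/mm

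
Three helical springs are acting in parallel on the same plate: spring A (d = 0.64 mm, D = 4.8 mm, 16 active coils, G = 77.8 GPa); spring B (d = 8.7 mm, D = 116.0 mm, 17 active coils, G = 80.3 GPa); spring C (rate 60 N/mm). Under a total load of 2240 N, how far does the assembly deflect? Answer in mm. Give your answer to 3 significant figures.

35.5 mm

k_A = Gd⁴/(8D³N_a) = (77.8×10³)(0.64⁴)/(8·4.8³·16) = 0.92207 N/mm
k_B = Gd⁴/(8D³N_a) = (80.3×10³)(8.7⁴)/(8·116.0³·17) = 2.1671 N/mm
Parallel: k_eq = 0.92207 + 2.1671 + 60 = 63.089 N/mm
δ = F/k_eq = 2240/63.089 = 35.505 mm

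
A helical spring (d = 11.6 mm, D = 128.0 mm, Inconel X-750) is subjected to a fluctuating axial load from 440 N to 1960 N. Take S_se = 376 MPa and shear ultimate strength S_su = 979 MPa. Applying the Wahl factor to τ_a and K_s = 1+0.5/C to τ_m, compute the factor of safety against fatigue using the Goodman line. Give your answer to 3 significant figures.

C = D/d = 128.0/11.6 = 11.0345; K_W = (4C−1)/(4C−4)+0.615/C = 1.1305; K_s = 1+0.5/C = 1.0453
F_a = (F_max−F_min)/2 = 760 N; F_m = (F_max+F_min)/2 = 1200 N
τ_a = K_W·8F_aD/(πd³) = 1.1305 × 158.7 = 179.41 MPa
τ_m = K_s·8F_mD/(πd³) = 1.0453 × 250.59 = 261.94 MPa
Goodman: 1/n_f = τ_a/S_se + τ_m/S_su = 179.41/376 + 261.94/979 = 0.47716 + 0.26756 = 0.74472
n_f = 1/0.74472 = 1.343

1.34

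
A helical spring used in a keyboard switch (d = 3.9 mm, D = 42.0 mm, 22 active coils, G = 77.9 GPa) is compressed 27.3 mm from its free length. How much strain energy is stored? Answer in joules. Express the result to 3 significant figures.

0.515 J

k = Gd⁴/(8D³N_a) = (77.9×10³)(3.9⁴)/(8·42.0³·22) = 1.3821 N/mm
U = ½kδ² = 0.5 × 1.3821 × 27.3² = 515.03 N·mm = 0.51503 J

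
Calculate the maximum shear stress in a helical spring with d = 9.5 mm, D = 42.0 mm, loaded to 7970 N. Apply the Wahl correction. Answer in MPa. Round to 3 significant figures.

1350 MPa

Spring index C = D/d = 42.0/9.5 = 4.4211
K_W = (4C−1)/(4C−4) + 0.615/C = 16.684/13.684 + 0.1391 = 1.3583
τ₀ = 8FD/(πd³) = 8·7970·42.0/(π·9.5³) = 2.67792e+06/2693.5 = 994.21 MPa
τ_max = K·τ₀ = 1.3583 × 994.21 = 1350.5 MPa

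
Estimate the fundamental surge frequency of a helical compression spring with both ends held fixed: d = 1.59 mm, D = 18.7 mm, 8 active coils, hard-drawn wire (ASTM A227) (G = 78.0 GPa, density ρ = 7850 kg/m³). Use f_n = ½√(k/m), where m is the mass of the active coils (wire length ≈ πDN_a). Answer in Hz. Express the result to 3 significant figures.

202 Hz

k = Gd⁴/(8D³N_a) = (78.0×10³)(1.59⁴)/(8·18.7³·8) = 1.1912 N/mm = 1191.2 N/m
Wire length L = πDN_a = π·18.7·8 = 469.98 mm
m = ρ·(πd²/4)·L = 7850 × 1.9856×10⁻⁶ m² × 0.46998 m = 0.0073255 kg
f_n = ½√(k/m) = 0.5·√(1191.2/0.0073255) = 0.5·√(1.6261e+05) = 201.62 Hz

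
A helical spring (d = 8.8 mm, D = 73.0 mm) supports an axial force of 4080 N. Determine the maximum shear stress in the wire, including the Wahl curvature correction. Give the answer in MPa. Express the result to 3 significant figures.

1310 MPa

Spring index C = D/d = 73.0/8.8 = 8.2955
K_W = (4C−1)/(4C−4) + 0.615/C = 32.182/29.182 + 0.0741 = 1.1769
τ₀ = 8FD/(πd³) = 8·4080·73.0/(π·8.8³) = 2.38272e+06/2140.9 = 1112.9 MPa
τ_max = K·τ₀ = 1.1769 × 1112.9 = 1309.9 MPa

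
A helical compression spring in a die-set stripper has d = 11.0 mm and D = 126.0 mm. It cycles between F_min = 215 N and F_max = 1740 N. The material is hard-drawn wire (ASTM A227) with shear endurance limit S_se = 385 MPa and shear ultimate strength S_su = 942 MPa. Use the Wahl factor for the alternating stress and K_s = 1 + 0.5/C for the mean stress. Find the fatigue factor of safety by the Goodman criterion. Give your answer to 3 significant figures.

C = D/d = 126.0/11.0 = 11.4545; K_W = (4C−1)/(4C−4)+0.615/C = 1.1254; K_s = 1+0.5/C = 1.0437
F_a = (F_max−F_min)/2 = 762.5 N; F_m = (F_max+F_min)/2 = 977.5 N
τ_a = K_W·8F_aD/(πd³) = 1.1254 × 183.81 = 206.87 MPa
τ_m = K_s·8F_mD/(πd³) = 1.0437 × 235.64 = 245.93 MPa
Goodman: 1/n_f = τ_a/S_se + τ_m/S_su = 206.87/385 + 245.93/942 = 0.53732 + 0.26107 = 0.79838
n_f = 1/0.79838 = 1.253

1.25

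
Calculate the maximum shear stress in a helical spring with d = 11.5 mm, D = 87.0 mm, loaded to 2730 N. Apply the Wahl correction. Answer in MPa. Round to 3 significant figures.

475 MPa

Spring index C = D/d = 87.0/11.5 = 7.5652
K_W = (4C−1)/(4C−4) + 0.615/C = 29.261/26.261 + 0.0813 = 1.1955
τ₀ = 8FD/(πd³) = 8·2730·87.0/(π·11.5³) = 1.90008e+06/4778 = 397.68 MPa
τ_max = K·τ₀ = 1.1955 × 397.68 = 475.43 MPa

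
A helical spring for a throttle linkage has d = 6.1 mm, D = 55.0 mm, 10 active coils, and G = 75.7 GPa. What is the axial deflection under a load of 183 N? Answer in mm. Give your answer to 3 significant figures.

k = Gd⁴/(8D³N_a) = (75.7×10³)(6.1⁴)/(8·55.0³·10) = 7.8748 N/mm
δ = F/k = 183 / 7.8748 = 23.239 mm

23.2 mm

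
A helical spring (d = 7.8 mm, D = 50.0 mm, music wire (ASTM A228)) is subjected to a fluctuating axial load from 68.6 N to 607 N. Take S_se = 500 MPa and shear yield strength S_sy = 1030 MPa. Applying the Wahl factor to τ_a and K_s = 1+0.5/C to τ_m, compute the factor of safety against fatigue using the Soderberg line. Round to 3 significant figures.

3.66

C = D/d = 50.0/7.8 = 6.4103; K_W = (4C−1)/(4C−4)+0.615/C = 1.2346; K_s = 1+0.5/C = 1.0780
F_a = (F_max−F_min)/2 = 269.2 N; F_m = (F_max+F_min)/2 = 337.8 N
τ_a = K_W·8F_aD/(πd³) = 1.2346 × 72.227 = 89.169 MPa
τ_m = K_s·8F_mD/(πd³) = 1.0780 × 90.633 = 97.702 MPa
Soderberg: 1/n_f = τ_a/S_se + τ_m/S_sy = 89.169/500 + 97.702/1030 = 0.17834 + 0.09486 = 0.2732
n_f = 1/0.2732 = 3.66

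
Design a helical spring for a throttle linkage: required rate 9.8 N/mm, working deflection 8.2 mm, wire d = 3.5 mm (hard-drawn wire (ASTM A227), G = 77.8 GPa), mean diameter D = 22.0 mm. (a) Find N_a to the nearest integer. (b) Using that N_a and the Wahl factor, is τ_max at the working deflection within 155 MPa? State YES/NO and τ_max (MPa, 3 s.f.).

(a) 14 coils; (b) YES, τ_max = 130 MPa

N_a = Gd⁴/(8D³k) = (77.8×10³)(3.5⁴)/(8·22.0³·9.8) = 13.99 → N_a = 14
Actual rate k = Gd⁴/(8D³·14) = 9.7896 N/mm
Working load F = kδ = 9.7896·8.2 = 80.275 N
C = 22.0/3.5 = 6.2857; K_W = (4C−1)/(4C−4)+0.615/C = 1.2397
τ_max = K_W·8FD/(πd³) = 1.2397·104.89 = 130.04 MPa
τ_max ≤ 155 MPa → acceptable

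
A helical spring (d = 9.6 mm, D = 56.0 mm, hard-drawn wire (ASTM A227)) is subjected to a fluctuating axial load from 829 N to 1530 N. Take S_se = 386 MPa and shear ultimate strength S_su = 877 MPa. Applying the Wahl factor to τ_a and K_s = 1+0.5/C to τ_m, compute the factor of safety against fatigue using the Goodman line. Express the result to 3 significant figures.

2.38

C = D/d = 56.0/9.6 = 5.8333; K_W = (4C−1)/(4C−4)+0.615/C = 1.2606; K_s = 1+0.5/C = 1.0857
F_a = (F_max−F_min)/2 = 350.5 N; F_m = (F_max+F_min)/2 = 1179.5 N
τ_a = K_W·8F_aD/(πd³) = 1.2606 × 56.494 = 71.216 MPa
τ_m = K_s·8F_mD/(πd³) = 1.0857 × 190.11 = 206.41 MPa
Goodman: 1/n_f = τ_a/S_se + τ_m/S_su = 71.216/386 + 206.41/877 = 0.18450 + 0.23536 = 0.41986
n_f = 1/0.41986 = 2.382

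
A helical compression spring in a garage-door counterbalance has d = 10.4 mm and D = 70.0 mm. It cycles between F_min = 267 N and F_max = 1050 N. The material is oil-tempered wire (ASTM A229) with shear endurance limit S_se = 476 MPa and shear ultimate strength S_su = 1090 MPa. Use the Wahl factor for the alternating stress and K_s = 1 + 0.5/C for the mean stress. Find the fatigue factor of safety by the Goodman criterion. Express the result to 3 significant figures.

C = D/d = 70.0/10.4 = 6.7308; K_W = (4C−1)/(4C−4)+0.615/C = 1.2222; K_s = 1+0.5/C = 1.0743
F_a = (F_max−F_min)/2 = 391.5 N; F_m = (F_max+F_min)/2 = 658.5 N
τ_a = K_W·8F_aD/(πd³) = 1.2222 × 62.04 = 75.828 MPa
τ_m = K_s·8F_mD/(πd³) = 1.0743 × 104.35 = 112.1 MPa
Goodman: 1/n_f = τ_a/S_se + τ_m/S_su = 75.828/476 + 112.1/1090 = 0.15930 + 0.10285 = 0.26215
n_f = 1/0.26215 = 3.815

3.81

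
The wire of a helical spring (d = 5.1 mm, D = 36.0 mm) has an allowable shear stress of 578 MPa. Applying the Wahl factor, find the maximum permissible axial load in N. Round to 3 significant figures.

691 N

C = D/d = 36.0/5.1 = 7.0588
K_W = (4C−1)/(4C−4) + 0.615/C = 27.235/24.235 + 0.0871 = 1.2109
τ_max = K·8FD/(πd³) → F_max = τ_allow·πd³/(8DK)
F_max = 578·π·5.1³/(8·36.0·1.2109) = 2.4087e+05/348.74 = 690.69 N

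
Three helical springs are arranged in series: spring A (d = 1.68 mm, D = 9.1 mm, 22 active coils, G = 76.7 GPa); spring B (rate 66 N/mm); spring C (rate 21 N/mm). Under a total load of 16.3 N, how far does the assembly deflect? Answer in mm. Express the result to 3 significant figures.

4.56 mm

k_A = Gd⁴/(8D³N_a) = (76.7×10³)(1.68⁴)/(8·9.1³·22) = 4.6068 N/mm
Series: 1/k_eq = 1/4.6068 + 1/66 + 1/21 = 0.27984; k_eq = 3.5734 N/mm
δ = F/k_eq = 16.3/3.5734 = 4.5614 mm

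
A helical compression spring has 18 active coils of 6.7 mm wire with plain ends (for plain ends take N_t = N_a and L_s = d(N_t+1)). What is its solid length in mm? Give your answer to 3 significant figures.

127 mm

plain ends: N_t = N_a = 18
L_s = d·(N_t+1) = 6.7 × 19 = 127.3 mm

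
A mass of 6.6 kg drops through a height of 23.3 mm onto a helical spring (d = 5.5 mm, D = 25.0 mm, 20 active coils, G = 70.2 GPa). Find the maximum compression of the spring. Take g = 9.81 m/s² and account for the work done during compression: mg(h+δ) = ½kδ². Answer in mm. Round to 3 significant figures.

13.6 mm

k = Gd⁴/(8D³N_a) = (70.2×10³)(5.5⁴)/(8·25.0³·20) = 25.695 N/mm
W = mg = 6.6 × 9.81 = 64.746 N
½kδ² − Wδ − Wh = 0 → δ = (W + √(W² + 2kWh))/k
δ = (64.746 + √(4192 + 77525.9))/25.695 = (64.746 + 285.86)/25.695 = 13.645 mm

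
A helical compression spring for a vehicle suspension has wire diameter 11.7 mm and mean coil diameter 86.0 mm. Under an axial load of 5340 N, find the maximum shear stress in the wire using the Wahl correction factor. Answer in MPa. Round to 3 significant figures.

Spring index C = D/d = 86.0/11.7 = 7.3504
K_W = (4C−1)/(4C−4) + 0.615/C = 28.402/25.402 + 0.0837 = 1.2018
τ₀ = 8FD/(πd³) = 8·5340·86.0/(π·11.7³) = 3.67392e+06/5031.6 = 730.17 MPa
τ_max = K·τ₀ = 1.2018 × 730.17 = 877.49 MPa

877 MPa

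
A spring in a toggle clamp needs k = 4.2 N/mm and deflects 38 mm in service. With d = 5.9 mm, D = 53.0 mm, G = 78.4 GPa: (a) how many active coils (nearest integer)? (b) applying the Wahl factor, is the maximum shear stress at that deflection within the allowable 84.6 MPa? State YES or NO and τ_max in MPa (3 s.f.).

N_a = Gd⁴/(8D³k) = (78.4×10³)(5.9⁴)/(8·53.0³·4.2) = 18.99 → N_a = 19
Actual rate k = Gd⁴/(8D³·19) = 4.1981 N/mm
Working load F = kδ = 4.1981·38 = 159.53 N
C = 53.0/5.9 = 8.9831; K_W = (4C−1)/(4C−4)+0.615/C = 1.1624
τ_max = K_W·8FD/(πd³) = 1.1624·104.83 = 121.86 MPa
τ_max > 84.6 MPa → exceeds allowable

(a) 19 coils; (b) NO, τ_max = 122 MPa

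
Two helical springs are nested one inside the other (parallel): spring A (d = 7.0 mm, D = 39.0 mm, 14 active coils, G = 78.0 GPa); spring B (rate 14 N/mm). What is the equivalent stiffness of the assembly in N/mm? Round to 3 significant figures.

42.2 N/mm

k_A = Gd⁴/(8D³N_a) = (78.0×10³)(7.0⁴)/(8·39.0³·14) = 28.189 N/mm
Parallel: k_eq = 28.189 + 14 = 42.189 N/mm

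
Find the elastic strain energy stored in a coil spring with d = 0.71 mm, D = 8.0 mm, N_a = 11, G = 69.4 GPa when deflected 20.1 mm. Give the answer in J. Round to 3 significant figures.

k = Gd⁴/(8D³N_a) = (69.4×10³)(0.71⁴)/(8·8.0³·11) = 0.39142 N/mm
U = ½kδ² = 0.5 × 0.39142 × 20.1² = 79.068 N·mm = 0.079068 J

0.0791 J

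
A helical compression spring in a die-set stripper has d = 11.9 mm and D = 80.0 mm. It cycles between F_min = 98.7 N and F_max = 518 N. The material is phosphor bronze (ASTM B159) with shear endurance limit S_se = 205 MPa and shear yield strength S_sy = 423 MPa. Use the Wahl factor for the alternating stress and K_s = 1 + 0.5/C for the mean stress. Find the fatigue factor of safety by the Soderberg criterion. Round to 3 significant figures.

4.07

C = D/d = 80.0/11.9 = 6.7227; K_W = (4C−1)/(4C−4)+0.615/C = 1.2225; K_s = 1+0.5/C = 1.0744
F_a = (F_max−F_min)/2 = 209.65 N; F_m = (F_max+F_min)/2 = 308.35 N
τ_a = K_W·8F_aD/(πd³) = 1.2225 × 25.345 = 30.985 MPa
τ_m = K_s·8F_mD/(πd³) = 1.0744 × 37.276 = 40.049 MPa
Soderberg: 1/n_f = τ_a/S_se + τ_m/S_sy = 30.985/205 + 40.049/423 = 0.15114 + 0.09468 = 0.24582
n_f = 1/0.24582 = 4.068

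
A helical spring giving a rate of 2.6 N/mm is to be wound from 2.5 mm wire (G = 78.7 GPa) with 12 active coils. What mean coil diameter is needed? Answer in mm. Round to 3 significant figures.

D = (Gd⁴/(8N_a·k))^(1/3) = (78.7×10³·2.5⁴/(8·12·2.6))^(1/3)
  = (12316.6)^(1/3) = 23.0939 mm

23.1 mm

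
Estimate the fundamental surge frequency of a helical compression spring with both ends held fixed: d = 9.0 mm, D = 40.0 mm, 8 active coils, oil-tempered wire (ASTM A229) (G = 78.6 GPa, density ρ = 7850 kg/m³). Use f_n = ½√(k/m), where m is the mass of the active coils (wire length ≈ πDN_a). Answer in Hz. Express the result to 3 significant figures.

250 Hz

k = Gd⁴/(8D³N_a) = (78.6×10³)(9.0⁴)/(8·40.0³·8) = 125.9 N/mm = 1.259e+05 N/m
Wire length L = πDN_a = π·40.0·8 = 1005.3 mm
m = ρ·(πd²/4)·L = 7850 × 63.617×10⁻⁶ m² × 1.0053 m = 0.50205 kg
f_n = ½√(k/m) = 0.5·√(1.259e+05/0.50205) = 0.5·√(2.5078e+05) = 250.39 Hz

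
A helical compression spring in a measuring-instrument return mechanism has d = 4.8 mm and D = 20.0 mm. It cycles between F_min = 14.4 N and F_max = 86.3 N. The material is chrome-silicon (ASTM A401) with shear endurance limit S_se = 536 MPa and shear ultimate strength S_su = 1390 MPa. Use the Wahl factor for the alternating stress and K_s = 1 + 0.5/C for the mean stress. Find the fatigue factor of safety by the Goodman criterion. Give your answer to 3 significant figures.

C = D/d = 20.0/4.8 = 4.1667; K_W = (4C−1)/(4C−4)+0.615/C = 1.3844; K_s = 1+0.5/C = 1.1200
F_a = (F_max−F_min)/2 = 35.95 N; F_m = (F_max+F_min)/2 = 50.35 N
τ_a = K_W·8F_aD/(πd³) = 1.3844 × 16.556 = 22.92 MPa
τ_m = K_s·8F_mD/(πd³) = 1.1200 × 23.187 = 25.97 MPa
Goodman: 1/n_f = τ_a/S_se + τ_m/S_su = 22.92/536 + 25.97/1390 = 0.04276 + 0.01868 = 0.061445
n_f = 1/0.061445 = 16.27

16.3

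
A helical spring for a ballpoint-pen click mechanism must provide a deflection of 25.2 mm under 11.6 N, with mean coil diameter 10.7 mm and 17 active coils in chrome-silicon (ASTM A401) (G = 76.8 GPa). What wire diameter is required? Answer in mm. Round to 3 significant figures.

Required rate k = F/δ = 11.6/25.2 = 0.46032 N/mm
d = (8D³N_a·k / G)^(1/4) = (8·10.7³·17·0.46032 / (76.8×10³))^0.25
  = (0.99859)^0.25 = 0.9996 mm

1.00 mm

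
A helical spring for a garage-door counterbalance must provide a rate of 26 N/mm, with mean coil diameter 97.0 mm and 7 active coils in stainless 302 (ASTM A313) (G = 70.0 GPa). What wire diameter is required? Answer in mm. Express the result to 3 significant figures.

d = (8D³N_a·k / G)^(1/4) = (8·97.0³·7·26 / (70.0×10³))^0.25
  = (18984)^0.25 = 11.7380 mm

11.7 mm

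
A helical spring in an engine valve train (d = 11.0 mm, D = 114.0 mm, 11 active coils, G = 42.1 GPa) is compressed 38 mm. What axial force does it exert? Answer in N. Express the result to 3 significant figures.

k = Gd⁴/(8D³N_a) = (42.1×10³)(11.0⁴)/(8·114.0³·11) = 4.7278 N/mm
F = k·δ = 4.7278 × 38 = 179.65 N

180 N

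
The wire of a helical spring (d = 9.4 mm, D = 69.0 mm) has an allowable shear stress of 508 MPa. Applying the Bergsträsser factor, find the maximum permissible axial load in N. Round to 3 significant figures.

C = D/d = 69.0/9.4 = 7.3404
K_B = (4C+2)/(4C−3) = 31.362/26.362 = 1.1897
τ_max = K·8FD/(πd³) → F_max = τ_allow·πd³/(8DK)
F_max = 508·π·9.4³/(8·69.0·1.1897) = 1.3256e+06/656.7 = 2018.5 N

2020 N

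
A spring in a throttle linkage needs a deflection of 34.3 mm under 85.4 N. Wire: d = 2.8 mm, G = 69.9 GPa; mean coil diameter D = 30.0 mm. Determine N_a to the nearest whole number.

8

Required rate k = F/δ = 85.4/34.3 = 2.4898 N/mm
N_a = Gd⁴/(8D³k) = (69.9×10³ × 2.8⁴)/(8 × 30.0³ × 2.4898)
    = 4.29645e+06 / 537796 = 7.989 → 8 coils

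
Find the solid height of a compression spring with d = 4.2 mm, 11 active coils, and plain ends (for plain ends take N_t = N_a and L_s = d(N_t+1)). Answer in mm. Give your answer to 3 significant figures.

plain ends: N_t = N_a = 11
L_s = d·(N_t+1) = 4.2 × 12 = 50.4 mm

50.4 mm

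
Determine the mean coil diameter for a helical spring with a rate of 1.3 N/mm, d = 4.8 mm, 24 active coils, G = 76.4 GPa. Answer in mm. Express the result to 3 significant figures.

54.6 mm

D = (Gd⁴/(8N_a·k))^(1/3) = (76.4×10³·4.8⁴/(8·24·1.3))^(1/3)
  = (162485)^(1/3) = 54.5680 mm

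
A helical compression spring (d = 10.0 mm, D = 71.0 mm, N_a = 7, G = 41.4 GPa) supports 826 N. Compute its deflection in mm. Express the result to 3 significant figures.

k = Gd⁴/(8D³N_a) = (41.4×10³)(10.0⁴)/(8·71.0³·7) = 20.656 N/mm
δ = F/k = 826 / 20.656 = 39.989 mm

40.0 mm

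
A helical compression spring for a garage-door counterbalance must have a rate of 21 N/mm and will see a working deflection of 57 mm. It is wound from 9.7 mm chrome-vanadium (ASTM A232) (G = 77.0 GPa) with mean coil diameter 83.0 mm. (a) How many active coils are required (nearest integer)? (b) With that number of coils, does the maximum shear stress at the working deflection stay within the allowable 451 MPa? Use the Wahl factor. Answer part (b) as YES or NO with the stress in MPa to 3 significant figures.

(a) 7 coils; (b) YES, τ_max = 329 MPa

N_a = Gd⁴/(8D³k) = (77.0×10³)(9.7⁴)/(8·83.0³·21) = 7.096 → N_a = 7
Actual rate k = Gd⁴/(8D³·7) = 21.289 N/mm
Working load F = kδ = 21.289·57 = 1213.5 N
C = 83.0/9.7 = 8.5567; K_W = (4C−1)/(4C−4)+0.615/C = 1.1711
τ_max = K_W·8FD/(πd³) = 1.1711·281.02 = 329.11 MPa
τ_max ≤ 451 MPa → acceptable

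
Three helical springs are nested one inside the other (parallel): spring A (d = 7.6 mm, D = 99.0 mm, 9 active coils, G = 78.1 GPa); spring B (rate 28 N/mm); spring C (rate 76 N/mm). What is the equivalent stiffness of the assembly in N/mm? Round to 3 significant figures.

k_A = Gd⁴/(8D³N_a) = (78.1×10³)(7.6⁴)/(8·99.0³·9) = 3.7296 N/mm
Parallel: k_eq = 3.7296 + 28 + 76 = 107.73 N/mm

108 N/mm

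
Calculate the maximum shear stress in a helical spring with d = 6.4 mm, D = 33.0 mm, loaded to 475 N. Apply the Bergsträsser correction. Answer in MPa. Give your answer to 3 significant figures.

Spring index C = D/d = 33.0/6.4 = 5.1562
K_B = (4C+2)/(4C−3) = 22.625/17.625 = 1.2837
τ₀ = 8FD/(πd³) = 8·475·33.0/(π·6.4³) = 125400/823.55 = 152.27 MPa
τ_max = K·τ₀ = 1.2837 × 152.27 = 195.46 MPa

195 MPa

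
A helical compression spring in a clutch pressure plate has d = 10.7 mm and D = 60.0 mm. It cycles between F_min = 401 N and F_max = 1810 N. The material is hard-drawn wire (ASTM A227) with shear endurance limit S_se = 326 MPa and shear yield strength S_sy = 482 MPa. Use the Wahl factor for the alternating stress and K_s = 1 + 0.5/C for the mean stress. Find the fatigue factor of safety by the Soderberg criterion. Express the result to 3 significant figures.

C = D/d = 60.0/10.7 = 5.6075; K_W = (4C−1)/(4C−4)+0.615/C = 1.2725; K_s = 1+0.5/C = 1.0892
F_a = (F_max−F_min)/2 = 704.5 N; F_m = (F_max+F_min)/2 = 1105.5 N
τ_a = K_W·8F_aD/(πd³) = 1.2725 × 87.866 = 111.81 MPa
τ_m = K_s·8F_mD/(πd³) = 1.0892 × 137.88 = 150.17 MPa
Soderberg: 1/n_f = τ_a/S_se + τ_m/S_sy = 111.81/326 + 150.17/482 = 0.34296 + 0.31156 = 0.65452
n_f = 1/0.65452 = 1.528

1.53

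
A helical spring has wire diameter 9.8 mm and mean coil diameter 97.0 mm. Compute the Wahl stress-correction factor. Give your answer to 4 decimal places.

1.1464

C = D/d = 97.0/9.8 = 9.8980
K_W = (4C−1)/(4C−4) + 0.615/C = 38.592/35.592 + 0.0621 = 1.1464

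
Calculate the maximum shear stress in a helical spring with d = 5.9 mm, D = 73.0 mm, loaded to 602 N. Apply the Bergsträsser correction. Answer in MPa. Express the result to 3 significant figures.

Spring index C = D/d = 73.0/5.9 = 12.3729
K_B = (4C+2)/(4C−3) = 51.492/46.492 = 1.1075
τ₀ = 8FD/(πd³) = 8·602·73.0/(π·5.9³) = 351568/645.22 = 544.88 MPa
τ_max = K·τ₀ = 1.1075 × 544.88 = 603.48 MPa

603 MPa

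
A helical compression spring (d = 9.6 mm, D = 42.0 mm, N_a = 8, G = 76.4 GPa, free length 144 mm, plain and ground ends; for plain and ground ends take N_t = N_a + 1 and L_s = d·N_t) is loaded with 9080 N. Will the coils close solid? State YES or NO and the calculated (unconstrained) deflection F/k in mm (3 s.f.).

YES, δ = 66.3 mm

k = Gd⁴/(8D³N_a) = (76.4×10³)(9.6⁴)/(8·42.0³·8) = 136.85 N/mm
N_t = 9; L_s = 9.6·9 = 86.4 mm; δ_solid = L₀ − L_s = 144 − 86.4 = 57.6 mm
δ = F/k = 9080/136.85 = 66.349 mm
δ ≥ δ_solid → spring goes solid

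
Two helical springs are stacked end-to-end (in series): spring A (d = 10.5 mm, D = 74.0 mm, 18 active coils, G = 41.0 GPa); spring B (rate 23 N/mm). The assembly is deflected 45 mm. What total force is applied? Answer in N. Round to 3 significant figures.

k_A = Gd⁴/(8D³N_a) = (41.0×10³)(10.5⁴)/(8·74.0³·18) = 8.5405 N/mm
Series: 1/k_eq = 1/8.5405 + 1/23 = 0.16057; k_eq = 6.2279 N/mm
F = k_eq·δ = 6.2279·45 = 280.26 N

280 N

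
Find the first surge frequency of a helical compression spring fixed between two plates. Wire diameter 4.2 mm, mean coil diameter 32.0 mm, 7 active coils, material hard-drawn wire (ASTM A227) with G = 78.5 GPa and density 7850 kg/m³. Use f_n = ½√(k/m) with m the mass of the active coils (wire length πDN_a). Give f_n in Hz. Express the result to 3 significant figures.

k = Gd⁴/(8D³N_a) = (78.5×10³)(4.2⁴)/(8·32.0³·7) = 13.312 N/mm = 13312 N/m
Wire length L = πDN_a = π·32.0·7 = 703.72 mm
m = ρ·(πd²/4)·L = 7850 × 13.854×10⁻⁶ m² × 0.70372 m = 0.076534 kg
f_n = ½√(k/m) = 0.5·√(13312/0.076534) = 0.5·√(1.7393e+05) = 208.52 Hz

209 Hz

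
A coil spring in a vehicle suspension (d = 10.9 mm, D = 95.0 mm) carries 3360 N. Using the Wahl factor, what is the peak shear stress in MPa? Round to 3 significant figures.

Spring index C = D/d = 95.0/10.9 = 8.7156
K_W = (4C−1)/(4C−4) + 0.615/C = 33.862/30.862 + 0.0706 = 1.1678
τ₀ = 8FD/(πd³) = 8·3360·95.0/(π·10.9³) = 2.5536e+06/4068.5 = 627.66 MPa
τ_max = K·τ₀ = 1.1678 × 627.66 = 732.96 MPa

733 MPa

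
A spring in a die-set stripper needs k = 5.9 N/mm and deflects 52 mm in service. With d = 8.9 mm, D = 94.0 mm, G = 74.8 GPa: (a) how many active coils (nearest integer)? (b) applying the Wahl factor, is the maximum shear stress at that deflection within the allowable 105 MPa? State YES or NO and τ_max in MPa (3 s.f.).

N_a = Gd⁴/(8D³k) = (74.8×10³)(8.9⁴)/(8·94.0³·5.9) = 11.97 → N_a = 12
Actual rate k = Gd⁴/(8D³·12) = 5.8858 N/mm
Working load F = kδ = 5.8858·52 = 306.06 N
C = 94.0/8.9 = 10.5618; K_W = (4C−1)/(4C−4)+0.615/C = 1.1367
τ_max = K_W·8FD/(πd³) = 1.1367·103.92 = 118.12 MPa
τ_max > 105 MPa → exceeds allowable

(a) 12 coils; (b) NO, τ_max = 118 MPa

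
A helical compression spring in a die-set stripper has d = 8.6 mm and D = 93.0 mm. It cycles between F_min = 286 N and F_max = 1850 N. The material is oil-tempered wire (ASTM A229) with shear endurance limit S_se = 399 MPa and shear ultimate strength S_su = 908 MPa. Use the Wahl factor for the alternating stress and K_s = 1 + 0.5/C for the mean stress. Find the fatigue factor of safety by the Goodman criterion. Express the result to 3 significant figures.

0.778

C = D/d = 93.0/8.6 = 10.8140; K_W = (4C−1)/(4C−4)+0.615/C = 1.1333; K_s = 1+0.5/C = 1.0462
F_a = (F_max−F_min)/2 = 782 N; F_m = (F_max+F_min)/2 = 1068 N
τ_a = K_W·8F_aD/(πd³) = 1.1333 × 291.16 = 329.97 MPa
τ_m = K_s·8F_mD/(πd³) = 1.0462 × 397.65 = 416.03 MPa
Goodman: 1/n_f = τ_a/S_se + τ_m/S_su = 329.97/399 + 416.03/908 = 0.82700 + 0.45819 = 1.2852
n_f = 1/1.2852 = 0.7781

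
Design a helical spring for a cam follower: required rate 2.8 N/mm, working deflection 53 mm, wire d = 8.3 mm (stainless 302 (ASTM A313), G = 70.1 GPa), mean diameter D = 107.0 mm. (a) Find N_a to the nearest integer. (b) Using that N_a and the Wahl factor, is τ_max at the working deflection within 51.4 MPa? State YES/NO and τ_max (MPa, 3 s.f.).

(a) 12 coils; (b) NO, τ_max = 79.4 MPa

N_a = Gd⁴/(8D³k) = (70.1×10³)(8.3⁴)/(8·107.0³·2.8) = 12.12 → N_a = 12
Actual rate k = Gd⁴/(8D³·12) = 2.8288 N/mm
Working load F = kδ = 2.8288·53 = 149.93 N
C = 107.0/8.3 = 12.8916; K_W = (4C−1)/(4C−4)+0.615/C = 1.1108
τ_max = K_W·8FD/(πd³) = 1.1108·71.445 = 79.36 MPa
τ_max > 51.4 MPa → exceeds allowable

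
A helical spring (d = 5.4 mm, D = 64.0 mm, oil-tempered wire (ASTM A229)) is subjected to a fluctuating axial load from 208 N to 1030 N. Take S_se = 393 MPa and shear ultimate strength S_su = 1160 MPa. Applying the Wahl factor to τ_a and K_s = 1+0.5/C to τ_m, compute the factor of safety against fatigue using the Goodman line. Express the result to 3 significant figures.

C = D/d = 64.0/5.4 = 11.8519; K_W = (4C−1)/(4C−4)+0.615/C = 1.1210; K_s = 1+0.5/C = 1.0422
F_a = (F_max−F_min)/2 = 411 N; F_m = (F_max+F_min)/2 = 619 N
τ_a = K_W·8F_aD/(πd³) = 1.1210 × 425.38 = 476.86 MPa
τ_m = K_s·8F_mD/(πd³) = 1.0422 × 640.66 = 667.69 MPa
Goodman: 1/n_f = τ_a/S_se + τ_m/S_su = 476.86/393 + 667.69/1160 = 1.21337 + 0.57560 = 1.789
n_f = 1/1.789 = 0.559

0.559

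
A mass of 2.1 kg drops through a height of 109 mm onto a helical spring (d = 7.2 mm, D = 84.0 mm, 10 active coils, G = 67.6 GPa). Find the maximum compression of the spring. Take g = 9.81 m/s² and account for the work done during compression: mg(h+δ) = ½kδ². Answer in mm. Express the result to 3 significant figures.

40.0 mm

k = Gd⁴/(8D³N_a) = (67.6×10³)(7.2⁴)/(8·84.0³·10) = 3.8313 N/mm
W = mg = 2.1 × 9.81 = 20.601 N
½kδ² − Wδ − Wh = 0 → δ = (W + √(W² + 2kWh))/k
δ = (20.601 + √(424.4 + 17206.5))/3.8313 = (20.601 + 132.78)/3.8313 = 40.034 mm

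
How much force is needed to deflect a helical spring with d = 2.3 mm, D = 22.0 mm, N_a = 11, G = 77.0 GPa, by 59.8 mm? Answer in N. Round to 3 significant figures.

138 N

k = Gd⁴/(8D³N_a) = (77.0×10³)(2.3⁴)/(8·22.0³·11) = 2.2996 N/mm
F = k·δ = 2.2996 × 59.8 = 137.52 N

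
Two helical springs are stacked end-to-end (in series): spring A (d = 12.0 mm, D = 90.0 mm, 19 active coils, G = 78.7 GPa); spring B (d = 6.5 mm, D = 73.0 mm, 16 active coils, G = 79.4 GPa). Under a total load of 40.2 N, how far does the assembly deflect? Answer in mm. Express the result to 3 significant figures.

16.9 mm

k_A = Gd⁴/(8D³N_a) = (78.7×10³)(12.0⁴)/(8·90.0³·19) = 14.727 N/mm
k_B = Gd⁴/(8D³N_a) = (79.4×10³)(6.5⁴)/(8·73.0³·16) = 2.8464 N/mm
Series: 1/k_eq = 1/14.727 + 1/2.8464 = 0.41922; k_eq = 2.3854 N/mm
δ = F/k_eq = 40.2/2.3854 = 16.853 mm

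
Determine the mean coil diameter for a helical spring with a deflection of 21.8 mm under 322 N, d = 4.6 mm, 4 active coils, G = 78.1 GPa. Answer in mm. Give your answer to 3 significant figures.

42.0 mm

Required rate k = F/δ = 322/21.8 = 14.771 N/mm
D = (Gd⁴/(8N_a·k))^(1/3) = (78.1×10³·4.6⁴/(8·4·14.771))^(1/3)
  = (73983.2)^(1/3) = 41.9802 mm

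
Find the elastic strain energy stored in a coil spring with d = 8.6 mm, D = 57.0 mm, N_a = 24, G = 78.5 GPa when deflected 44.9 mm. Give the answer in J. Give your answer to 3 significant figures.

k = Gd⁴/(8D³N_a) = (78.5×10³)(8.6⁴)/(8·57.0³·24) = 12.076 N/mm
U = ½kδ² = 0.5 × 12.076 × 44.9² = 12173 N·mm = 12.173 J

12.2 J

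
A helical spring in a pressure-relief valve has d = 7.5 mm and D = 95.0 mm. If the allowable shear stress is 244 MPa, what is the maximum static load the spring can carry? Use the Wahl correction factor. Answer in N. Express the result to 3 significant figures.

C = D/d = 95.0/7.5 = 12.6667
K_W = (4C−1)/(4C−4) + 0.615/C = 49.667/46.667 + 0.0486 = 1.1128
τ_max = K·8FD/(πd³) → F_max = τ_allow·πd³/(8DK)
F_max = 244·π·7.5³/(8·95.0·1.1128) = 3.2339e+05/845.76 = 382.36 N

382 N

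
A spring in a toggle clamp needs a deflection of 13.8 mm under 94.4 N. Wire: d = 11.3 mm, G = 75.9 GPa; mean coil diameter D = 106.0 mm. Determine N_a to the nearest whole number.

Required rate k = F/δ = 94.4/13.8 = 6.8406 N/mm
N_a = Gd⁴/(8D³k) = (75.9×10³ × 11.3⁴)/(8 × 106.0³ × 6.8406)
    = 1.23753e+09 / 6.51779e+07 = 18.99 → 19 coils

19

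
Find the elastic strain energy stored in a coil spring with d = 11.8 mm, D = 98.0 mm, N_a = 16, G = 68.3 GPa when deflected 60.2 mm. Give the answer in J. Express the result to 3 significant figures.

19.9 J

k = Gd⁴/(8D³N_a) = (68.3×10³)(11.8⁴)/(8·98.0³·16) = 10.992 N/mm
U = ½kδ² = 0.5 × 10.992 × 60.2² = 19917 N·mm = 19.917 J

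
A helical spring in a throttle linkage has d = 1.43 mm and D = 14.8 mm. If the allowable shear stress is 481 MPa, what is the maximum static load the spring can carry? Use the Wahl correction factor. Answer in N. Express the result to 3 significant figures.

C = D/d = 14.8/1.43 = 10.3497
K_W = (4C−1)/(4C−4) + 0.615/C = 40.399/37.399 + 0.0594 = 1.1396
τ_max = K·8FD/(πd³) → F_max = τ_allow·πd³/(8DK)
F_max = 481·π·1.43³/(8·14.8·1.1396) = 4418.8/134.93 = 32.748 N

32.7 N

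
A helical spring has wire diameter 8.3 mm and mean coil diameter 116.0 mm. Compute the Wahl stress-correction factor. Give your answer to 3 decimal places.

1.102

C = D/d = 116.0/8.3 = 13.9759
K_W = (4C−1)/(4C−4) + 0.615/C = 54.904/51.904 + 0.0440 = 1.1018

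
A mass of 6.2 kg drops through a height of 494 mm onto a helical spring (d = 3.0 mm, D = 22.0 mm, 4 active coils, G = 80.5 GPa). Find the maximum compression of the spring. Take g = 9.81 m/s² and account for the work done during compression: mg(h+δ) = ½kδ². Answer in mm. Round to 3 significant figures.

59.3 mm

k = Gd⁴/(8D³N_a) = (80.5×10³)(3.0⁴)/(8·22.0³·4) = 19.137 N/mm
W = mg = 6.2 × 9.81 = 60.822 N
½kδ² − Wδ − Wh = 0 → δ = (W + √(W² + 2kWh))/k
δ = (60.822 + √(3699.3 + 1.14995e+06))/19.137 = (60.822 + 1074.1)/19.137 = 59.306 mm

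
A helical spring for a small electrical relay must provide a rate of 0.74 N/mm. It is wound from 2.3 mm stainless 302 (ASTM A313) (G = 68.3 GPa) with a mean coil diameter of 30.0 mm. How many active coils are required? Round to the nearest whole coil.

N_a = Gd⁴/(8D³k) = (68.3×10³ × 2.3⁴)/(8 × 30.0³ × 0.74)
    = 1.91131e+06 / 159840 = 11.96 → 12 coils

12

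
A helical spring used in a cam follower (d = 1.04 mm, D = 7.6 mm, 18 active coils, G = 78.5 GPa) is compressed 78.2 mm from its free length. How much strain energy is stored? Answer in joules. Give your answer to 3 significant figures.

k = Gd⁴/(8D³N_a) = (78.5×10³)(1.04⁴)/(8·7.6³·18) = 1.4528 N/mm
U = ½kδ² = 0.5 × 1.4528 × 78.2² = 4442 N·mm = 4.442 J

4.44 J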